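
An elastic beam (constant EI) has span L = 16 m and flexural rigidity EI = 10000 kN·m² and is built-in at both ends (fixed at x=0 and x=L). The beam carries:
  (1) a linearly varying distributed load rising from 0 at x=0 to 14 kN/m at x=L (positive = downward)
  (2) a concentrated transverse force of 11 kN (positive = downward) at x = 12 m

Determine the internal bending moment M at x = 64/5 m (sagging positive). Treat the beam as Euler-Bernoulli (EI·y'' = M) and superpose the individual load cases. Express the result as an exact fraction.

Load 1 — triangular load w₀=14 kN/m (0→w₀ over full span):
  M_1 = 3w₀Lx/20 - w₀L²/30 - w₀x³/(6L) = 3·14·16·(64/5)/20 - 14·16²/30 - 14·(64/5)³/(6·16) = 1792/375 kN·m
Load 2 — point force P=11 kN at a=12 m (b=L-a=4):
  M_2 = Pa²(a+3b)(L-x)/L³ - Pa²b/L²  [x>a] = 11·12²·(12+3·4)·(16-(64/5))/16³ - 11·12²·4/16² = 99/20 kN·m
Superposition: M = Σ M_i = 14593/1500 kN·m ≈ 9.728667 kN·m

M(64/5) = 14593/1500 kN·m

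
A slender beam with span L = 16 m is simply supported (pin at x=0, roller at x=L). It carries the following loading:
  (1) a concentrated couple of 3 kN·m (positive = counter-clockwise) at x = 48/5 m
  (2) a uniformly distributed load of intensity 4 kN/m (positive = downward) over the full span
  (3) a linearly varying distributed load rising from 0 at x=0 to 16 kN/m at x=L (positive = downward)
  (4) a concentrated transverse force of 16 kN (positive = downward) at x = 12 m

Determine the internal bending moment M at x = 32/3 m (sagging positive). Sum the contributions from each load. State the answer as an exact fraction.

Load 1 — applied couple M₀=3 kN·m at a=48/5 m (b=L-a=32/5):
  M_1 = M₀x/L - M₀  [x>a] = 3·(32/3)/16 - 3 = -1 kN·m
Load 2 — uniform load w=4 kN/m over full span:
  M_2 = wx(L-x)/2 = 4·(32/3)·(16-(32/3))/2 = 1024/9 kN·m
Load 3 — triangular load w₀=16 kN/m (0→w₀ over full span):
  M_3 = w₀Lx/6 - w₀x³/(6L) = 16·16·(32/3)/6 - 16·(32/3)³/(6·16) = 20480/81 kN·m
Load 4 — point force P=16 kN at a=12 m (b=L-a=4):
  M_4 = Pbx/L  [x≤a] = 16·4·(32/3)/16 = 128/3 kN·m
Superposition: M = Σ M_i = 33071/81 kN·m ≈ 408.283951 kN·m

M(32/3) = 33071/81 kN·m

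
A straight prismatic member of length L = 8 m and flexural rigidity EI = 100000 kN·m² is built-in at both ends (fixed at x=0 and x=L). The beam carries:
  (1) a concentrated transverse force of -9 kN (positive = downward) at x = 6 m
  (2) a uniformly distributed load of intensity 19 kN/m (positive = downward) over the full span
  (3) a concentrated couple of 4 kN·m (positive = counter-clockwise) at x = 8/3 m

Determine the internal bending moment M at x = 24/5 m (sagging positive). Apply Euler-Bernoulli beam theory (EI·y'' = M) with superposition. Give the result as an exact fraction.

Load 1 — point force P=-9 kN at a=6 m (b=L-a=2):
  M_1 = Pb²(3a+b)x/L³ - Pab²/L²  [x≤a] = (-9)·2²·(3·6+2)·(24/5)/8³ - (-9)·6·2²/8² = -27/8 kN·m
Load 2 — uniform load w=19 kN/m over full span:
  M_2 = wLx/2 - wL²/12 - wx²/2 = 19·8·(24/5)/2 - 19·8²/12 - 19·(24/5)²/2 = 3344/75 kN·m
Load 3 — applied couple M₀=4 kN·m at a=8/3 m (b=L-a=16/3):
  M_3 = R_Ax - M_A - M₀  [x>a] with R_A=2/3, M_A=0 = (2/3)·(24/5) - 0 - 4 = -4/5 kN·m
Superposition: M = Σ M_i = 24247/600 kN·m ≈ 40.411667 kN·m

M(24/5) = 24247/600 kN·m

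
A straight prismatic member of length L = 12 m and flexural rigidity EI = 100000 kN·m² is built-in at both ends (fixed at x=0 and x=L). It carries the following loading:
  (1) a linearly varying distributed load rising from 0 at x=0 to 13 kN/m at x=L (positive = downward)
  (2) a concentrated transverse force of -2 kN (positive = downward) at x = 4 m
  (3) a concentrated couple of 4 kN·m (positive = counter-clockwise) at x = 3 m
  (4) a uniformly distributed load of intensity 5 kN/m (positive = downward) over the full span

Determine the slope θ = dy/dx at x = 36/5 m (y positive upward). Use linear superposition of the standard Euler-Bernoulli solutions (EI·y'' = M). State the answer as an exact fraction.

Load 1 — triangular load w₀=13 kN/m (0→w₀ over full span):
  θ_1 = -w₀(2x(L-x)(L-2x)(x+2L)+x²(L-x)²)/(120LEI) = -13·(2·(36/5)·(12-(36/5))·(12-2·(36/5))·((36/5)+2·12)+(36/5)²·(12-(36/5))²)/(120·12·100000) = 702/1953125 rad
Load 2 — point force P=-2 kN at a=4 m (b=L-a=8):
  θ_2 = Pa²(L-x)(2bL-(3b+a)(L-x))/(2L³EI)  [x>a] = (-2)·4²·(12-(36/5))·(2·8·12-(3·8+4)·(12-(36/5)))/(2·12³·100000) = -2/78125 rad
Load 3 — applied couple M₀=4 kN·m at a=3 m (b=L-a=9):
  θ_3 = (R_Ax²/2 - M_Ax - M₀(x-a))/EI  [x>a] with R_A=3/8, M_A=-3/4 = ((3/8)·(36/5)²/2 - (-3/4)·(36/5) - 4·((36/5)-3))/100000 = -21/1250000 rad
Load 4 — uniform load w=5 kN/m over full span:
  θ_4 = -wx(L-x)(L-2x)/(12EI) = -5·(36/5)·(12-(36/5))·(12-2·(36/5))/(12·100000) = 27/78125 rad
Superposition: θ = Σ θ_i = 20707/31250000 rad ≈ 0.000663 rad

θ(36/5) = 20707/31250000 rad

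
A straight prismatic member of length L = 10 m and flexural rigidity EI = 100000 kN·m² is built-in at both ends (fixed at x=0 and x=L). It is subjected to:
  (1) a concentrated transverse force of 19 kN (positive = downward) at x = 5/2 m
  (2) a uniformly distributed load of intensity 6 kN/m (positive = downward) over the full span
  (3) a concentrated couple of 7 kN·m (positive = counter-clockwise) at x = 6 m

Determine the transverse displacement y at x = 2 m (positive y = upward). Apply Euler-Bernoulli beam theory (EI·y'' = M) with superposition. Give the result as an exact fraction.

y(2) = -198397/200000000 m

Load 1 — point force P=19 kN at a=5/2 m (b=L-a=15/2):
  y_1 = -Pb²x²(3aL-(3a+b)x)/(6L³EI)  [x≤a] = -19·(15/2)²·2²·(3·(5/2)·10-(3·(5/2)+(15/2))·2)/(6·10³·100000) = -513/1600000 m
Load 2 — uniform load w=6 kN/m over full span:
  y_2 = -wx²(L-x)²/(24EI) = -6·2²·(10-2)²/(24·100000) = -2/3125 m
Load 3 — applied couple M₀=7 kN·m at a=6 m (b=L-a=4):
  y_3 = (R_Ax³/6 - M_Ax²/2)/EI  [x≤a] with R_A=126/125, M_A=56/25 = ((126/125)·2³/6 - (56/25)·2²/2)/100000 = -49/1562500 m
Superposition: y = Σ y_i = -198397/200000000 m ≈ -0.000992 m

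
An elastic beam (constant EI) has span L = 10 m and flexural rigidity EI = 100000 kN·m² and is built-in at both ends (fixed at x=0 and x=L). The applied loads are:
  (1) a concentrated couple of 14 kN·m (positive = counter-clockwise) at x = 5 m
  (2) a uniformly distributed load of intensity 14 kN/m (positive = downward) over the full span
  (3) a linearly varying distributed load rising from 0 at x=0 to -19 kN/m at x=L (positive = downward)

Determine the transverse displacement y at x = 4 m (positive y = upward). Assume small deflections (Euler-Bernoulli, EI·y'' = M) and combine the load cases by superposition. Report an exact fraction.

Load 1 — applied couple M₀=14 kN·m at a=5 m (b=L-a=5):
  y_1 = (R_Ax³/6 - M_Ax²/2)/EI  [x≤a] with R_A=21/10, M_A=7/2 = ((21/10)·4³/6 - (7/2)·4²/2)/100000 = -7/125000 m
Load 2 — uniform load w=14 kN/m over full span:
  y_2 = -wx²(L-x)²/(24EI) = -14·4²·(10-4)²/(24·100000) = -21/6250 m
Load 3 — triangular load w₀=-19 kN/m (0→w₀ over full span):
  y_3 = -w₀x²(L-x)²(x+2L)/(120LEI) = -(-19)·4²·(10-4)²·(4+2·10)/(120·10·100000) = 171/78125 m
Superposition: y = Σ y_i = -767/625000 m ≈ -0.001227 m

y(4) = -767/625000 m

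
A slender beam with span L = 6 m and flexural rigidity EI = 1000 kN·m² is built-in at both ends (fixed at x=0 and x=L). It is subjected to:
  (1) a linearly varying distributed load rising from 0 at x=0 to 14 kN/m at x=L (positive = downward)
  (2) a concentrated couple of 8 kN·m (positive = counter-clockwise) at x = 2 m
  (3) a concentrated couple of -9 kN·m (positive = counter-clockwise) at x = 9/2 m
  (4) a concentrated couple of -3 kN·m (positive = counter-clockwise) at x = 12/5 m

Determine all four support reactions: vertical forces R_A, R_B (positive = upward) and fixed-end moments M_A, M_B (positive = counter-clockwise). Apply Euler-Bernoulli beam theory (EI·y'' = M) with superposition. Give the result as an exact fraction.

Load 1 — triangular load w₀=14 kN/m (0→w₀ over full span):
  R_A = 3w₀L/20 = 3·14·6/20 = 63/5 kN
  M_A = w₀L²/30 = 14·6²/30 = 84/5 kN·m
  R_B = 7w₀L/20 = 7·14·6/20 = 147/5 kN
  M_B = -w₀L²/20 = -14·6²/20 = -126/5 kN·m
Load 2 — applied couple M₀=8 kN·m at a=2 m (b=L-a=4):
  R_A = 6M₀ab/L³ = 6·8·2·4/6³ = 16/9 kN
  M_A = M₀b(2a-b)/L² = 8·4·(2·2-4)/6² = 0 kN·m
  R_B = -6M₀ab/L³ = -6·8·2·4/6³ = -16/9 kN
  M_B = M₀a(2b-a)/L² = 8·2·(2·4-2)/6² = 8/3 kN·m
Load 3 — applied couple M₀=-9 kN·m at a=9/2 m (b=L-a=3/2):
  R_A = 6M₀ab/L³ = 6·(-9)·(9/2)·(3/2)/6³ = -27/16 kN
  M_A = M₀b(2a-b)/L² = (-9)·(3/2)·(2·(9/2)-(3/2))/6² = -45/16 kN·m
  R_B = -6M₀ab/L³ = -6·(-9)·(9/2)·(3/2)/6³ = 27/16 kN
  M_B = M₀a(2b-a)/L² = (-9)·(9/2)·(2·(3/2)-(9/2))/6² = 27/16 kN·m
Load 4 — applied couple M₀=-3 kN·m at a=12/5 m (b=L-a=18/5):
  R_A = 6M₀ab/L³ = 6·(-3)·(12/5)·(18/5)/6³ = -18/25 kN
  M_A = M₀b(2a-b)/L² = (-3)·(18/5)·(2·(12/5)-(18/5))/6² = -9/25 kN·m
  R_B = -6M₀ab/L³ = -6·(-3)·(12/5)·(18/5)/6³ = 18/25 kN
  M_B = M₀a(2b-a)/L² = (-3)·(12/5)·(2·(18/5)-(12/5))/6² = -24/25 kN·m
Superposition: R_A = 43093/3600 kN, M_A = 5451/400 kN·m, R_B = 108107/3600 kN, M_B = -26167/1200 kN·m

R_A = 43093/3600 kN, M_A = 5451/400 kN·m, R_B = 108107/3600 kN, M_B = -26167/1200 kN·m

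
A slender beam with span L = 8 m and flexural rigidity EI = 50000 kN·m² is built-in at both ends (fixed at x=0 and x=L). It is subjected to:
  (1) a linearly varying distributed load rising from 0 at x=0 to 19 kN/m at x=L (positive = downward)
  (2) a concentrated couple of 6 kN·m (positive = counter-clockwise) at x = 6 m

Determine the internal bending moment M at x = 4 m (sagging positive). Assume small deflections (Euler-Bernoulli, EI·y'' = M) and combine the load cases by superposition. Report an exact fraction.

Load 1 — triangular load w₀=19 kN/m (0→w₀ over full span):
  M_1 = 3w₀Lx/20 - w₀L²/30 - w₀x³/(6L) = 3·19·8·4/20 - 19·8²/30 - 19·4³/(6·8) = 76/3 kN·m
Load 2 — applied couple M₀=6 kN·m at a=6 m (b=L-a=2):
  M_2 = R_Ax - M_A  [x≤a] with R_A=27/32, M_A=15/8 = (27/32)·4 - (15/8) = 3/2 kN·m
Superposition: M = Σ M_i = 161/6 kN·m ≈ 26.833333 kN·m

M(4) = 161/6 kN·m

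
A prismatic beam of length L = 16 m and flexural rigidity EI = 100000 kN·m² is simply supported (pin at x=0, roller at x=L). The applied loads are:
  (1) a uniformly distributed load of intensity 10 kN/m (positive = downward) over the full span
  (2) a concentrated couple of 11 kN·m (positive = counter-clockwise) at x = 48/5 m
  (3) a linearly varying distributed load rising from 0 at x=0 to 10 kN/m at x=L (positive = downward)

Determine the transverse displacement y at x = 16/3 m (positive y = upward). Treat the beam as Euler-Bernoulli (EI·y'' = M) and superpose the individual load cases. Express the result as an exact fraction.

y(16/3) = -6308432/56953125 m

Load 1 — uniform load w=10 kN/m over full span:
  y_1 = -wx(L³-2Lx²+x³)/(24EI) = -10·(16/3)·(16³-2·16·(16/3)²+(16/3)³)/(24·100000) = -11264/151875 m
Load 2 — applied couple M₀=11 kN·m at a=48/5 m (b=L-a=32/5):
  y_2 = (M₀x³/(6L)+C₁x)/EI  [x≤a] with C₁=M₀(3b²-L²)/(6L)=-1144/75 = (11·(16/3)³/(6·16)+(-1144/75)·(16/3))/100000 = -4048/6328125 m
Load 3 — triangular load w₀=10 kN/m (0→w₀ over full span):
  y_3 = -w₀x(7L⁴-10L²x²+3x⁴)/(360LEI) = -10·(16/3)·(7·16⁴-10·16²·(16/3)²+3·(16/3)⁴)/(360·16·100000) = -16384/455625 m
Superposition: y = Σ y_i = -6308432/56953125 m ≈ -0.110765 m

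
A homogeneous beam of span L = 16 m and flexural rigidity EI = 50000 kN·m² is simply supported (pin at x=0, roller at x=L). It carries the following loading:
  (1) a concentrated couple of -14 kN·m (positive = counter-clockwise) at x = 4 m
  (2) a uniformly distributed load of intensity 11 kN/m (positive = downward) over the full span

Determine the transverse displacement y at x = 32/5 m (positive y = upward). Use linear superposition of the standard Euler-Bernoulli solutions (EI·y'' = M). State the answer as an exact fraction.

y(32/5) = -355519/1953125 m

Load 1 — applied couple M₀=-14 kN·m at a=4 m (b=L-a=12):
  y_1 = (M₀x³/(6L)-M₀(x-a)²/2+C₁x)/EI  [x>a] with C₁=M₀(3b²-L²)/(6L)=-77/3 = ((-14)·(32/5)³/(6·16)-(-14)·((32/5)-4)²/2+(-77/3)·(32/5))/50000 = -1267/390625 m
Load 2 — uniform load w=11 kN/m over full span:
  y_2 = -wx(L³-2Lx²+x³)/(24EI) = -11·(32/5)·(16³-2·16·(32/5)²+(32/5)³)/(24·50000) = -349184/1953125 m
Superposition: y = Σ y_i = -355519/1953125 m ≈ -0.182026 m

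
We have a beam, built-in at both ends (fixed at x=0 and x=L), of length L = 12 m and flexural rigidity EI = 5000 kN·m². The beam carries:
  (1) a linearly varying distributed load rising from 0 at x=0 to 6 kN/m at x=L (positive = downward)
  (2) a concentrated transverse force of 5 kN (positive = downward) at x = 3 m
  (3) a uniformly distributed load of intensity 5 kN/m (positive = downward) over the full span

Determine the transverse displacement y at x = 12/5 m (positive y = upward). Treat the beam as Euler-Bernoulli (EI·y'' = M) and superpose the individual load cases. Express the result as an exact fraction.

Load 1 — triangular load w₀=6 kN/m (0→w₀ over full span):
  y_1 = -w₀x²(L-x)²(x+2L)/(120LEI) = -6·(12/5)²·(12-(12/5))²·((12/5)+2·12)/(120·12·5000) = -114048/9765625 m
Load 2 — point force P=5 kN at a=3 m (b=L-a=9):
  y_2 = -Pb²x²(3aL-(3a+b)x)/(6L³EI)  [x≤a] = -5·9²·(12/5)²·(3·3·12-(3·3+9)·(12/5))/(6·12³·5000) = -729/250000 m
Load 3 — uniform load w=5 kN/m over full span:
  y_3 = -wx²(L-x)²/(24EI) = -5·(12/5)²·(12-(12/5))²/(24·5000) = -1728/78125 m
Superposition: y = Σ y_i = -5736393/156250000 m ≈ -0.036713 m

y(12/5) = -5736393/156250000 m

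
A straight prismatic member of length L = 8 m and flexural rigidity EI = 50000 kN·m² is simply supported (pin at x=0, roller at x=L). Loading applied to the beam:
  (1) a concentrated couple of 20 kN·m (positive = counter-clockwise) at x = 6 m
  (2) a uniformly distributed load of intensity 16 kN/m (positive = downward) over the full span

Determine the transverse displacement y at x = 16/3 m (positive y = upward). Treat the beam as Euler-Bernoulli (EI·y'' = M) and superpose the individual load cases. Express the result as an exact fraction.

y(16/3) = -12059/759375 m

Load 1 — applied couple M₀=20 kN·m at a=6 m (b=L-a=2):
  y_1 = (M₀x³/(6L)+C₁x)/EI  [x≤a] with C₁=M₀(3b²-L²)/(6L)=-65/3 = (20·(16/3)³/(6·8)+(-65/3)·(16/3))/50000 = -53/50625 m
Load 2 — uniform load w=16 kN/m over full span:
  y_2 = -wx(L³-2Lx²+x³)/(24EI) = -16·(16/3)·(8³-2·8·(16/3)²+(16/3)³)/(24·50000) = -11264/759375 m
Superposition: y = Σ y_i = -12059/759375 m ≈ -0.015880 m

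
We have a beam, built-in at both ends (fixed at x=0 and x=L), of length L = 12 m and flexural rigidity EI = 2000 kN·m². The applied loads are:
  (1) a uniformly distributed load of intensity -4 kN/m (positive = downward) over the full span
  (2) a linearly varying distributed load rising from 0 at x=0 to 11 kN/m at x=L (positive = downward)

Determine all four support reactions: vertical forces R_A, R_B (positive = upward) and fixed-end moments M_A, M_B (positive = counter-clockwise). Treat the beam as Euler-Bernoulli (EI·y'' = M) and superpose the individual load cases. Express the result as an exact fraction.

R_A = -21/5 kN, M_A = 24/5 kN·m, R_B = 111/5 kN, M_B = -156/5 kN·m

Load 1 — uniform load w=-4 kN/m over full span:
  R_A = wL/2 = (-4)·12/2 = -24 kN
  M_A = wL²/12 = (-4)·12²/12 = -48 kN·m
  R_B = wL/2 = (-4)·12/2 = -24 kN
  M_B = -wL²/12 = -(-4)·12²/12 = 48 kN·m
Load 2 — triangular load w₀=11 kN/m (0→w₀ over full span):
  R_A = 3w₀L/20 = 3·11·12/20 = 99/5 kN
  M_A = w₀L²/30 = 11·12²/30 = 264/5 kN·m
  R_B = 7w₀L/20 = 7·11·12/20 = 231/5 kN
  M_B = -w₀L²/20 = -11·12²/20 = -396/5 kN·m
Superposition: R_A = -21/5 kN, M_A = 24/5 kN·m, R_B = 111/5 kN, M_B = -156/5 kN·m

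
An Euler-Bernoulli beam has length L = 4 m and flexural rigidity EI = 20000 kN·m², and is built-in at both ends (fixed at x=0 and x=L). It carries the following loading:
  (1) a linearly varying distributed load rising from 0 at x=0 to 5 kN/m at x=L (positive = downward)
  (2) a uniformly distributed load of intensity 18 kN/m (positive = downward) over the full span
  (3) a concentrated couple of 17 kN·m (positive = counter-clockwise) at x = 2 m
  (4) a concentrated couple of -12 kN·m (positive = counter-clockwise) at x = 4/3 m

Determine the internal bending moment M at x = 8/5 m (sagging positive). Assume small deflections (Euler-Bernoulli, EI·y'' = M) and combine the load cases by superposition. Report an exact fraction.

M(8/5) = 2339/100 kN·m

Load 1 — triangular load w₀=5 kN/m (0→w₀ over full span):
  M_1 = 3w₀Lx/20 - w₀L²/30 - w₀x³/(6L) = 3·5·4·(8/5)/20 - 5·4²/30 - 5·(8/5)³/(6·4) = 32/25 kN·m
Load 2 — uniform load w=18 kN/m over full span:
  M_2 = wLx/2 - wL²/12 - wx²/2 = 18·4·(8/5)/2 - 18·4²/12 - 18·(8/5)²/2 = 264/25 kN·m
Load 3 — applied couple M₀=17 kN·m at a=2 m (b=L-a=2):
  M_3 = R_Ax - M_A  [x≤a] with R_A=51/8, M_A=17/4 = (51/8)·(8/5) - (17/4) = 119/20 kN·m
Load 4 — applied couple M₀=-12 kN·m at a=4/3 m (b=L-a=8/3):
  M_4 = R_Ax - M_A - M₀  [x>a] with R_A=-4, M_A=0 = (-4)·(8/5) - 0 - (-12) = 28/5 kN·m
Superposition: M = Σ M_i = 2339/100 kN·m ≈ 23.390000 kN·m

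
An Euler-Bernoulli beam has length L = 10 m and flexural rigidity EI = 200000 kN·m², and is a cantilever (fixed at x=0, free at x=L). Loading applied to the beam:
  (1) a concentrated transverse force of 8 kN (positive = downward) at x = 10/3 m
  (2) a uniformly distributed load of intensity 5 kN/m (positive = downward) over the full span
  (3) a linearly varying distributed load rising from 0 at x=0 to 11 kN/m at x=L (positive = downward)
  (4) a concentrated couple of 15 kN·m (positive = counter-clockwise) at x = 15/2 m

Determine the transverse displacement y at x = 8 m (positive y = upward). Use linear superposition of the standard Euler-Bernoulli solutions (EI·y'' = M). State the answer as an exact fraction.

y(8) = -190432423/3240000000 m

Load 1 — point force P=8 kN at a=10/3 m (b=L-a=20/3):
  y_1 = -Pa²(3x-a)/(6EI)  [x>a] = -8·(10/3)²·(3·8-(10/3))/(6·200000) = -31/20250 m
Load 2 — uniform load w=5 kN/m over full span:
  y_2 = -wx²(x²-4Lx+6L²)/(24EI) = -5·8²·(8²-4·10·8+6·10²)/(24·200000) = -43/1875 m
Load 3 — triangular load w₀=11 kN/m (0→w₀ over full span):
  y_3 = (w₀Lx³/12-w₀L²x²/6-w₀x⁵/(120L))/EI = (11·10·8³/12-11·10²·8²/6-11·8⁵/(120·10))/200000 = -8602/234375 m
Load 4 — applied couple M₀=15 kN·m at a=15/2 m (b=L-a=5/2):
  y_4 = M₀a(2x-a)/(2EI)  [x>a] = 15·(15/2)·(2·8-(15/2))/(2·200000) = 153/64000 m
Superposition: y = Σ y_i = -190432423/3240000000 m ≈ -0.058775 m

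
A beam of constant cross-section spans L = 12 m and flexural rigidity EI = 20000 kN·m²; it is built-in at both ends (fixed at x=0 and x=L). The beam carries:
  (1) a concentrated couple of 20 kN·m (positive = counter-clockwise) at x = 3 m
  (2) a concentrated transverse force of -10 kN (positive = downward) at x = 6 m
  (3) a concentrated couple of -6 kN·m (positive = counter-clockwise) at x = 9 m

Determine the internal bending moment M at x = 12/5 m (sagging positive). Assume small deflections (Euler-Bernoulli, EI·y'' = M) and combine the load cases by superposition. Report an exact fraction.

Load 1 — applied couple M₀=20 kN·m at a=3 m (b=L-a=9):
  M_1 = R_Ax - M_A  [x≤a] with R_A=15/8, M_A=-15/4 = (15/8)·(12/5) - (-15/4) = 33/4 kN·m
Load 2 — point force P=-10 kN at a=6 m (b=L-a=6):
  M_2 = Pb²(3a+b)x/L³ - Pab²/L²  [x≤a] = (-10)·6²·(3·6+6)·(12/5)/12³ - (-10)·6·6²/12² = 3 kN·m
Load 3 — applied couple M₀=-6 kN·m at a=9 m (b=L-a=3):
  M_3 = R_Ax - M_A  [x≤a] with R_A=-9/16, M_A=-15/8 = (-9/16)·(12/5) - (-15/8) = 21/40 kN·m
Superposition: M = Σ M_i = 471/40 kN·m ≈ 11.775000 kN·m

M(12/5) = 471/40 kN·m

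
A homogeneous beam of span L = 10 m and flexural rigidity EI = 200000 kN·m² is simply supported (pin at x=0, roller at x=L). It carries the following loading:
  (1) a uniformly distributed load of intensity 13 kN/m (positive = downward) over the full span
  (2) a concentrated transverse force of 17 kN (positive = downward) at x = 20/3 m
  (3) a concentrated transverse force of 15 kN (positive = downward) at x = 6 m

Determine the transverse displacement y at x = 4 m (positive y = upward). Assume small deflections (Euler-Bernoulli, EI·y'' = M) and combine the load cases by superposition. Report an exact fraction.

Load 1 — uniform load w=13 kN/m over full span:
  y_1 = -wx(L³-2Lx²+x³)/(24EI) = -13·4·(10³-2·10·4²+4³)/(24·200000) = -403/50000 m
Load 2 — point force P=17 kN at a=20/3 m (b=L-a=10/3):
  y_2 = -Pbx(L²-b²-x²)/(6LEI)  [x≤a] = -17·(10/3)·4·(10²-(10/3)²-4²)/(6·10·200000) = -697/506250 m
Load 3 — point force P=15 kN at a=6 m (b=L-a=4):
  y_3 = -Pbx(L²-b²-x²)/(6LEI)  [x≤a] = -15·4·4·(10²-4²-4²)/(6·10·200000) = -17/12500 m
Superposition: y = Σ y_i = -43727/4050000 m ≈ -0.010797 m

y(4) = -43727/4050000 m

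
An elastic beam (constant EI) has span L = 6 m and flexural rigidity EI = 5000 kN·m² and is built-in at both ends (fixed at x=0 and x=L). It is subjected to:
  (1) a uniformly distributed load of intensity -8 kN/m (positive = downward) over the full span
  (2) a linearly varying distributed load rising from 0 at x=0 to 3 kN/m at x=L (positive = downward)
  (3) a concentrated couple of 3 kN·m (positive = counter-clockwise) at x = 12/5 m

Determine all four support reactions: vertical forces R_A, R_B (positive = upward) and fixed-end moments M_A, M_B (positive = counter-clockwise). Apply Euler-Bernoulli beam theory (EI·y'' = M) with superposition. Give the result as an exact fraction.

Load 1 — uniform load w=-8 kN/m over full span:
  R_A = wL/2 = (-8)·6/2 = -24 kN
  M_A = wL²/12 = (-8)·6²/12 = -24 kN·m
  R_B = wL/2 = (-8)·6/2 = -24 kN
  M_B = -wL²/12 = -(-8)·6²/12 = 24 kN·m
Load 2 — triangular load w₀=3 kN/m (0→w₀ over full span):
  R_A = 3w₀L/20 = 3·3·6/20 = 27/10 kN
  M_A = w₀L²/30 = 3·6²/30 = 18/5 kN·m
  R_B = 7w₀L/20 = 7·3·6/20 = 63/10 kN
  M_B = -w₀L²/20 = -3·6²/20 = -27/5 kN·m
Load 3 — applied couple M₀=3 kN·m at a=12/5 m (b=L-a=18/5):
  R_A = 6M₀ab/L³ = 6·3·(12/5)·(18/5)/6³ = 18/25 kN
  M_A = M₀b(2a-b)/L² = 3·(18/5)·(2·(12/5)-(18/5))/6² = 9/25 kN·m
  R_B = -6M₀ab/L³ = -6·3·(12/5)·(18/5)/6³ = -18/25 kN
  M_B = M₀a(2b-a)/L² = 3·(12/5)·(2·(18/5)-(12/5))/6² = 24/25 kN·m
Superposition: R_A = -1029/50 kN, M_A = -501/25 kN·m, R_B = -921/50 kN, M_B = 489/25 kN·m

R_A = -1029/50 kN, M_A = -501/25 kN·m, R_B = -921/50 kN, M_B = 489/25 kN·m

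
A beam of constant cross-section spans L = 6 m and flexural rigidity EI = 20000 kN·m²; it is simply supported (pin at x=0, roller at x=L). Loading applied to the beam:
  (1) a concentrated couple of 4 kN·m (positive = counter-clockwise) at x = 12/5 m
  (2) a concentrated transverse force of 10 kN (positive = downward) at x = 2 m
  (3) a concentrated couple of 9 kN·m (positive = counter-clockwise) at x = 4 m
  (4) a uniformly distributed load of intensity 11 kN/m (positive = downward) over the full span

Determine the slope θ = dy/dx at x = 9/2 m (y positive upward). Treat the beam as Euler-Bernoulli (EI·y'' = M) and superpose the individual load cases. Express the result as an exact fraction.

Load 1 — applied couple M₀=4 kN·m at a=12/5 m (b=L-a=18/5):
  θ_1 = (M₀x²/(2L)-M₀(x-a)+C₁)/EI  [x>a] with C₁=M₀(3b²-L²)/(6L)=8/25 = (4·(9/2)²/(2·6)-4·((9/2)-(12/5))+(8/25))/20000 = -133/2000000 rad
Load 2 — point force P=10 kN at a=2 m (b=L-a=4):
  θ_2 = -Pa(2L²-6Lx+3x²+a²)/(6LEI)  [x>a] = -10·2·(2·6²-6·6·(9/2)+3·(9/2)²+2²)/(6·6·20000) = 101/144000 rad
Load 3 — applied couple M₀=9 kN·m at a=4 m (b=L-a=2):
  θ_3 = (M₀x²/(2L)-M₀(x-a)+C₁)/EI  [x>a] with C₁=M₀(3b²-L²)/(6L)=-6 = (9·(9/2)²/(2·6)-9·((9/2)-4)+(-6))/20000 = 3/12800 rad
Load 4 — uniform load w=11 kN/m over full span:
  θ_4 = -w(L³-6Lx²+4x³)/(24EI) = -11·(6³-6·6·(9/2)²+4·(9/2)³)/(24·20000) = 1089/320000 rad
Superposition: θ = Σ θ_i = 76903/18000000 rad ≈ 0.004272 rad

θ(9/2) = 76903/18000000 rad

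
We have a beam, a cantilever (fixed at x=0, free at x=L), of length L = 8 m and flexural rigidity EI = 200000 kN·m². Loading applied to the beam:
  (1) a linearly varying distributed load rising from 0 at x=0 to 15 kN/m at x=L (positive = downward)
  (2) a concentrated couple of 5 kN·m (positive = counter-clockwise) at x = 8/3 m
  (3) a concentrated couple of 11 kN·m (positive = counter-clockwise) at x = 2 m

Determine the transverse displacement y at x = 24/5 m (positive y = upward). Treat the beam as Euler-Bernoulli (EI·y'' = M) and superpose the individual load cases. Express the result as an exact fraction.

y(24/5) = -35022247/2812500000 m

Load 1 — triangular load w₀=15 kN/m (0→w₀ over full span):
  y_1 = (w₀Lx³/12-w₀L²x²/6-w₀x⁵/(120L))/EI = (15·8·(24/5)³/12-15·8²·(24/5)²/6-15·(24/5)⁵/(120·8))/200000 = -127944/9765625 m
Load 2 — applied couple M₀=5 kN·m at a=8/3 m (b=L-a=16/3):
  y_2 = M₀a(2x-a)/(2EI)  [x>a] = 5·(8/3)·(2·(24/5)-(8/3))/(2·200000) = 13/56250 m
Load 3 — applied couple M₀=11 kN·m at a=2 m (b=L-a=6):
  y_3 = M₀a(2x-a)/(2EI)  [x>a] = 11·2·(2·(24/5)-2)/(2·200000) = 209/500000 m
Superposition: y = Σ y_i = -35022247/2812500000 m ≈ -0.012452 m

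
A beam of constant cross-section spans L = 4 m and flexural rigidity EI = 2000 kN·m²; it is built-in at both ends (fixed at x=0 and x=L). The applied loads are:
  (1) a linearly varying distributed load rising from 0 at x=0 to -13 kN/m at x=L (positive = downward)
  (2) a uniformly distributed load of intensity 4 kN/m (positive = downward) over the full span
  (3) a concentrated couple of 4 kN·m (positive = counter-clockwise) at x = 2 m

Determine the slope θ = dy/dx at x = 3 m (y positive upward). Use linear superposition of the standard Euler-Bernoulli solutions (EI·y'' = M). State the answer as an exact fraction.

θ(3) = -253/320000 rad

Load 1 — triangular load w₀=-13 kN/m (0→w₀ over full span):
  θ_1 = -w₀(2x(L-x)(L-2x)(x+2L)+x²(L-x)²)/(120LEI) = -(-13)·(2·3·(4-3)·(4-2·3)·(3+2·4)+3²·(4-3)²)/(120·4·2000) = -533/320000 rad
Load 2 — uniform load w=4 kN/m over full span:
  θ_2 = -wx(L-x)(L-2x)/(12EI) = -4·3·(4-3)·(4-2·3)/(12·2000) = 1/1000 rad
Load 3 — applied couple M₀=4 kN·m at a=2 m (b=L-a=2):
  θ_3 = (R_Ax²/2 - M_Ax - M₀(x-a))/EI  [x>a] with R_A=3/2, M_A=1 = ((3/2)·3²/2 - 1·3 - 4·(3-2))/2000 = -1/8000 rad
Superposition: θ = Σ θ_i = -253/320000 rad ≈ -0.000791 rad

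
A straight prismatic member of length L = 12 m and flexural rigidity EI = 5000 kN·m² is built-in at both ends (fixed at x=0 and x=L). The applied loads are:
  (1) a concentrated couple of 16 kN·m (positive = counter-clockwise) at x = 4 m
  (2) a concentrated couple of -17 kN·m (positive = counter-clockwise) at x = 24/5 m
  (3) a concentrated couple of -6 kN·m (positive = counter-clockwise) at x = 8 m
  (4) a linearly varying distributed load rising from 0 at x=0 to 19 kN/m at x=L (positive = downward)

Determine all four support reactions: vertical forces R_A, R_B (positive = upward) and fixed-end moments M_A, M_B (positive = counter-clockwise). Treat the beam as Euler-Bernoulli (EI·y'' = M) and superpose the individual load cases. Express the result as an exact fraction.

R_A = 7486/225 kN, M_A = 2179/25 kN·m, R_B = 18164/225 kN, M_B = -10268/75 kN·m

Load 1 — applied couple M₀=16 kN·m at a=4 m (b=L-a=8):
  R_A = 6M₀ab/L³ = 6·16·4·8/12³ = 16/9 kN
  M_A = M₀b(2a-b)/L² = 16·8·(2·4-8)/12² = 0 kN·m
  R_B = -6M₀ab/L³ = -6·16·4·8/12³ = -16/9 kN
  M_B = M₀a(2b-a)/L² = 16·4·(2·8-4)/12² = 16/3 kN·m
Load 2 — applied couple M₀=-17 kN·m at a=24/5 m (b=L-a=36/5):
  R_A = 6M₀ab/L³ = 6·(-17)·(24/5)·(36/5)/12³ = -51/25 kN
  M_A = M₀b(2a-b)/L² = (-17)·(36/5)·(2·(24/5)-(36/5))/12² = -51/25 kN·m
  R_B = -6M₀ab/L³ = -6·(-17)·(24/5)·(36/5)/12³ = 51/25 kN
  M_B = M₀a(2b-a)/L² = (-17)·(24/5)·(2·(36/5)-(24/5))/12² = -136/25 kN·m
Load 3 — applied couple M₀=-6 kN·m at a=8 m (b=L-a=4):
  R_A = 6M₀ab/L³ = 6·(-6)·8·4/12³ = -2/3 kN
  M_A = M₀b(2a-b)/L² = (-6)·4·(2·8-4)/12² = -2 kN·m
  R_B = -6M₀ab/L³ = -6·(-6)·8·4/12³ = 2/3 kN
  M_B = M₀a(2b-a)/L² = (-6)·8·(2·4-8)/12² = 0 kN·m
Load 4 — triangular load w₀=19 kN/m (0→w₀ over full span):
  R_A = 3w₀L/20 = 3·19·12/20 = 171/5 kN
  M_A = w₀L²/30 = 19·12²/30 = 456/5 kN·m
  R_B = 7w₀L/20 = 7·19·12/20 = 399/5 kN
  M_B = -w₀L²/20 = -19·12²/20 = -684/5 kN·m
Superposition: R_A = 7486/225 kN, M_A = 2179/25 kN·m, R_B = 18164/225 kN, M_B = -10268/75 kN·m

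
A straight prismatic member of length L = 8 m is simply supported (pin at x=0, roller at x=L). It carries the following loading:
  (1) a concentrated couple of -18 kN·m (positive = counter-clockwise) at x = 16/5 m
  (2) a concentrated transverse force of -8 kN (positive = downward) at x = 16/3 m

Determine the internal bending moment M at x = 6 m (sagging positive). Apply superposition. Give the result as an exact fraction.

Load 1 — applied couple M₀=-18 kN·m at a=16/5 m (b=L-a=24/5):
  M_1 = M₀x/L - M₀  [x>a] = (-18)·6/8 - (-18) = 9/2 kN·m
Load 2 — point force P=-8 kN at a=16/3 m (b=L-a=8/3):
  M_2 = Pa(L-x)/L  [x>a] = (-8)·(16/3)·(8-6)/8 = -32/3 kN·m
Superposition: M = Σ M_i = -37/6 kN·m ≈ -6.166667 kN·m

M(6) = -37/6 kN·m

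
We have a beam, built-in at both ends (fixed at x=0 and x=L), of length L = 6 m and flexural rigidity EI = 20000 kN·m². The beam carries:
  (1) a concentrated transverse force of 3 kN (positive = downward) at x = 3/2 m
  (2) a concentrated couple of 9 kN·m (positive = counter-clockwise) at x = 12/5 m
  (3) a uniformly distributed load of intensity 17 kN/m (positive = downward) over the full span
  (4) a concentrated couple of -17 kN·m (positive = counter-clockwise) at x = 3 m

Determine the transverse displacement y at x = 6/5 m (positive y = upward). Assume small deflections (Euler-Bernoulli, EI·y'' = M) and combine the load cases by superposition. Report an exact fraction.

y(6/5) = -1145691/1000000000 m

Load 1 — point force P=3 kN at a=3/2 m (b=L-a=9/2):
  y_1 = -Pb²x²(3aL-(3a+b)x)/(6L³EI)  [x≤a] = -3·(9/2)²·(6/5)²·(3·(3/2)·6-(3·(3/2)+(9/2))·(6/5))/(6·6³·20000) = -2187/40000000 m
Load 2 — applied couple M₀=9 kN·m at a=12/5 m (b=L-a=18/5):
  y_2 = (R_Ax³/6 - M_Ax²/2)/EI  [x≤a] with R_A=54/25, M_A=27/25 = ((54/25)·(6/5)³/6 - (27/25)·(6/5)²/2)/20000 = -243/31250000 m
Load 3 — uniform load w=17 kN/m over full span:
  y_3 = -wx²(L-x)²/(24EI) = -17·(6/5)²·(6-(6/5))²/(24·20000) = -459/390625 m
Load 4 — applied couple M₀=-17 kN·m at a=3 m (b=L-a=3):
  y_4 = (R_Ax³/6 - M_Ax²/2)/EI  [x≤a] with R_A=-17/4, M_A=-17/4 = ((-17/4)·(6/5)³/6 - (-17/4)·(6/5)²/2)/20000 = 459/5000000 m
Superposition: y = Σ y_i = -1145691/1000000000 m ≈ -0.001146 m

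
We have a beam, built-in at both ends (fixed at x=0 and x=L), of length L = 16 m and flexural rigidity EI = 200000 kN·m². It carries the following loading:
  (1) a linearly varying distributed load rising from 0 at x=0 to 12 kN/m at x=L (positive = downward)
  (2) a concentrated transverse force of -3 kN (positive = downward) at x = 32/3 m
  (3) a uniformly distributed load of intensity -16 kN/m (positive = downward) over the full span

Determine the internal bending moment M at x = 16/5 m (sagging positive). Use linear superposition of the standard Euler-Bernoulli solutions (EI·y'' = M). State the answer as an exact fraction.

M(16/5) = 48/125 kN·m

Load 1 — triangular load w₀=12 kN/m (0→w₀ over full span):
  M_1 = 3w₀Lx/20 - w₀L²/30 - w₀x³/(6L) = 3·12·16·(16/5)/20 - 12·16²/30 - 12·(16/5)³/(6·16) = -1792/125 kN·m
Load 2 — point force P=-3 kN at a=32/3 m (b=L-a=16/3):
  M_2 = Pb²(3a+b)x/L³ - Pab²/L²  [x≤a] = (-3)·(16/3)²·(3·(32/3)+(16/3))·(16/5)/16³ - (-3)·(32/3)·(16/3)²/16² = 16/15 kN·m
Load 3 — uniform load w=-16 kN/m over full span:
  M_3 = wLx/2 - wL²/12 - wx²/2 = (-16)·16·(16/5)/2 - (-16)·16²/12 - (-16)·(16/5)²/2 = 1024/75 kN·m
Superposition: M = Σ M_i = 48/125 kN·m ≈ 0.384000 kN·m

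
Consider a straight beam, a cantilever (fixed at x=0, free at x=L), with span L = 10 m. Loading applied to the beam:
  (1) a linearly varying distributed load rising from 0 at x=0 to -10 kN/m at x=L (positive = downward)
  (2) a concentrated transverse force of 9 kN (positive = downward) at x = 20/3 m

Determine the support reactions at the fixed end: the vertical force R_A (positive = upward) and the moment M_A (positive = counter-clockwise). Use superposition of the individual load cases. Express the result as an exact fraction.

Load 1 — triangular load w₀=-10 kN/m (0→w₀ over full span):
  R_A = w₀L/2 = (-10)·10/2 = -50 kN
  M_A = w₀L²/3 = (-10)·10²/3 = -1000/3 kN·m
Load 2 — point force P=9 kN at a=20/3 m (b=L-a=10/3):
  R_A = P = 9 kN
  M_A = Pa = 9·(20/3) = 60 kN·m
Superposition: R_A = -41 kN, M_A = -820/3 kN·m

R_A = -41 kN, M_A = -820/3 kN·m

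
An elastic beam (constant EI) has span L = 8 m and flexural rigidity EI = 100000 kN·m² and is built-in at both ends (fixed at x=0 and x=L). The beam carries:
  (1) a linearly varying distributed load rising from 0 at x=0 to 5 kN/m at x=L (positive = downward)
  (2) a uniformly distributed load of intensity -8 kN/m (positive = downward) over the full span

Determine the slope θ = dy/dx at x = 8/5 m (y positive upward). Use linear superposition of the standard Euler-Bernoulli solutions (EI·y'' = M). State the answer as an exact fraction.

θ(8/5) = 272/1171875 rad

Load 1 — triangular load w₀=5 kN/m (0→w₀ over full span):
  θ_1 = -w₀(2x(L-x)(L-2x)(x+2L)+x²(L-x)²)/(120LEI) = -5·(2·(8/5)·(8-(8/5))·(8-2·(8/5))·((8/5)+2·8)+(8/5)²·(8-(8/5))²)/(120·8·100000) = -112/1171875 rad
Load 2 — uniform load w=-8 kN/m over full span:
  θ_2 = -wx(L-x)(L-2x)/(12EI) = -(-8)·(8/5)·(8-(8/5))·(8-2·(8/5))/(12·100000) = 128/390625 rad
Superposition: θ = Σ θ_i = 272/1171875 rad ≈ 0.000232 rad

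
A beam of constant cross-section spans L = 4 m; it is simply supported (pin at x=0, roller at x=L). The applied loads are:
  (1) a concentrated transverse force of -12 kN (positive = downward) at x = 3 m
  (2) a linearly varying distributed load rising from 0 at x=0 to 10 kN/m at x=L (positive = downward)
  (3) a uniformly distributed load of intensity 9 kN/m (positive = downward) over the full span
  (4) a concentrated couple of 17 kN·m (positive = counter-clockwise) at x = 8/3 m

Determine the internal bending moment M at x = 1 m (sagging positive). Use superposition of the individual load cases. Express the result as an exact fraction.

M(1) = 21 kN·m

Load 1 — point force P=-12 kN at a=3 m (b=L-a=1):
  M_1 = Pbx/L  [x≤a] = (-12)·1·1/4 = -3 kN·m
Load 2 — triangular load w₀=10 kN/m (0→w₀ over full span):
  M_2 = w₀Lx/6 - w₀x³/(6L) = 10·4·1/6 - 10·1³/(6·4) = 25/4 kN·m
Load 3 — uniform load w=9 kN/m over full span:
  M_3 = wx(L-x)/2 = 9·1·(4-1)/2 = 27/2 kN·m
Load 4 — applied couple M₀=17 kN·m at a=8/3 m (b=L-a=4/3):
  M_4 = M₀x/L  [x≤a] = 17·1/4 = 17/4 kN·m
Superposition: M = Σ M_i = 21 kN·m ≈ 21.000000 kN·m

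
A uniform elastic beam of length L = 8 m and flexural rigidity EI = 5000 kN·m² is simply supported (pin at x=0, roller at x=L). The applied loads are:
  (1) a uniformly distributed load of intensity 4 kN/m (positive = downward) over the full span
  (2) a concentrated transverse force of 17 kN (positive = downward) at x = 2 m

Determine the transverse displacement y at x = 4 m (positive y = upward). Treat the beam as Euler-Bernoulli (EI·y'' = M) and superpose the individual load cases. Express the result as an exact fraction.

y(4) = -169/2500 m

Load 1 — uniform load w=4 kN/m over full span:
  y_1 = -wx(L³-2Lx²+x³)/(24EI) = -4·4·(8³-2·8·4²+4³)/(24·5000) = -16/375 m
Load 2 — point force P=17 kN at a=2 m (b=L-a=6):
  y_2 = -Pa(L-x)(2Lx-a²-x²)/(6LEI)  [x>a] = -17·2·(8-4)·(2·8·4-2²-4²)/(6·8·5000) = -187/7500 m
Superposition: y = Σ y_i = -169/2500 m ≈ -0.067600 m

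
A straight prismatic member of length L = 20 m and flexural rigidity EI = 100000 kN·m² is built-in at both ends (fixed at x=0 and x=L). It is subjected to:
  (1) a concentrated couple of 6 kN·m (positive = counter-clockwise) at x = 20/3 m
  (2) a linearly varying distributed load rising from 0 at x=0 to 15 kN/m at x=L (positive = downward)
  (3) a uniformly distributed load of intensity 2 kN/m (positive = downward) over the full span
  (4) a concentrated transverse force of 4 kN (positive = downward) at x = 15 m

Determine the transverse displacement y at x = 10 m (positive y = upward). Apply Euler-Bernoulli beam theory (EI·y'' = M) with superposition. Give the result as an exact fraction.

y(10) = -481/12000 m

Load 1 — applied couple M₀=6 kN·m at a=20/3 m (b=L-a=40/3):
  y_1 = (R_Ax³/6 - M_Ax²/2 - M₀(x-a)²/2)/EI  [x>a] with R_A=2/5, M_A=0 = ((2/5)·10³/6 - 0·10²/2 - 6·(10-(20/3))²/2)/100000 = 1/3000 m
Load 2 — triangular load w₀=15 kN/m (0→w₀ over full span):
  y_2 = -w₀x²(L-x)²(x+2L)/(120LEI) = -15·10²·(20-10)²·(10+2·20)/(120·20·100000) = -1/32 m
Load 3 — uniform load w=2 kN/m over full span:
  y_3 = -wx²(L-x)²/(24EI) = -2·10²·(20-10)²/(24·100000) = -1/120 m
Load 4 — point force P=4 kN at a=15 m (b=L-a=5):
  y_4 = -Pb²x²(3aL-(3a+b)x)/(6L³EI)  [x≤a] = -4·5²·10²·(3·15·20-(3·15+5)·10)/(6·20³·100000) = -1/1200 m
Superposition: y = Σ y_i = -481/12000 m ≈ -0.040083 m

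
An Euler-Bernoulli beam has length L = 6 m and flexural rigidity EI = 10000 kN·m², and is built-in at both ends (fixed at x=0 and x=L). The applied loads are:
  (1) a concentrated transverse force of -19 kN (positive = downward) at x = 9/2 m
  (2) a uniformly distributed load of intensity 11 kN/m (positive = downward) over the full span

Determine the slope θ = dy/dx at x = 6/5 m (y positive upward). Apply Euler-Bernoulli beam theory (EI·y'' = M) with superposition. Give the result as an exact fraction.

Load 1 — point force P=-19 kN at a=9/2 m (b=L-a=3/2):
  θ_1 = -Pb²x(2aL-(3a+b)x)/(2L³EI)  [x≤a] = -(-19)·(3/2)²·(6/5)·(2·(9/2)·6-(3·(9/2)+(3/2))·(6/5))/(2·6³·10000) = 171/400000 rad
Load 2 — uniform load w=11 kN/m over full span:
  θ_2 = -wx(L-x)(L-2x)/(12EI) = -11·(6/5)·(6-(6/5))·(6-2·(6/5))/(12·10000) = -297/156250 rad
Superposition: θ = Σ θ_i = -14733/10000000 rad ≈ -0.001473 rad

θ(6/5) = -14733/10000000 rad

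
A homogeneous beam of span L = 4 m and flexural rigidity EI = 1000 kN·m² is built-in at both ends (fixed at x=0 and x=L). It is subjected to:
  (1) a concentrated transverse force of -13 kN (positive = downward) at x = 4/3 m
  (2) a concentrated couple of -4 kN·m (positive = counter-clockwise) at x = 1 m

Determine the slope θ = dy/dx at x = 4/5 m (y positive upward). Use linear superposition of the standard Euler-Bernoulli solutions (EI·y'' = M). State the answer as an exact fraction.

Load 1 — point force P=-13 kN at a=4/3 m (b=L-a=8/3):
  θ_1 = -Pb²x(2aL-(3a+b)x)/(2L³EI)  [x≤a] = -(-13)·(8/3)²·(4/5)·(2·(4/3)·4-(3·(4/3)+(8/3))·(4/5))/(2·4³·1000) = 52/16875 rad
Load 2 — applied couple M₀=-4 kN·m at a=1 m (b=L-a=3):
  θ_2 = (R_Ax²/2 - M_Ax)/EI  [x≤a] with R_A=-9/8, M_A=3/4 = ((-9/8)·(4/5)²/2 - (3/4)·(4/5))/1000 = -3/3125 rad
Superposition: θ = Σ θ_i = 179/84375 rad ≈ 0.002121 rad

θ(4/5) = 179/84375 rad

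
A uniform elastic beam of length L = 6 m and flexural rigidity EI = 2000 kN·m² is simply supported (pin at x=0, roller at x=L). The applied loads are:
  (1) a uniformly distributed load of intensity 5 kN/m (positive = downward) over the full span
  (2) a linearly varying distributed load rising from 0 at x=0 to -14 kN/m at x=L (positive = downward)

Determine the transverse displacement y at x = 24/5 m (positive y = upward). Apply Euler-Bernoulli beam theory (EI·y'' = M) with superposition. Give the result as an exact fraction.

Load 1 — uniform load w=5 kN/m over full span:
  y_1 = -wx(L³-2Lx²+x³)/(24EI) = -5·(24/5)·(6³-2·6·(24/5)²+(24/5)³)/(24·2000) = -783/31250 m
Load 2 — triangular load w₀=-14 kN/m (0→w₀ over full span):
  y_2 = -w₀x(7L⁴-10L²x²+3x⁴)/(360LEI) = -(-14)·(24/5)·(7·6⁴-10·6²·(24/5)²+3·(24/5)⁴)/(360·6·2000) = 72009/1953125 m
Superposition: y = Σ y_i = 46143/3906250 m ≈ 0.011813 m

y(24/5) = 46143/3906250 m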